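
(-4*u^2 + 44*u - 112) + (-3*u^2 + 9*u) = -7*u^2 + 53*u - 112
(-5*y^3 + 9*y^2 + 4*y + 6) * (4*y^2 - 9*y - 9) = -20*y^5 + 81*y^4 - 20*y^3 - 93*y^2 - 90*y - 54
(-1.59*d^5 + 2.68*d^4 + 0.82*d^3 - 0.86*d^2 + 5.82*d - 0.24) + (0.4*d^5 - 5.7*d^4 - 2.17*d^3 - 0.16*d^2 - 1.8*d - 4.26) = -1.19*d^5 - 3.02*d^4 - 1.35*d^3 - 1.02*d^2 + 4.02*d - 4.5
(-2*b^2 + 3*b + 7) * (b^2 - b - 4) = -2*b^4 + 5*b^3 + 12*b^2 - 19*b - 28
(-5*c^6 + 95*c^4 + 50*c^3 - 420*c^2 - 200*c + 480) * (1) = -5*c^6 + 95*c^4 + 50*c^3 - 420*c^2 - 200*c + 480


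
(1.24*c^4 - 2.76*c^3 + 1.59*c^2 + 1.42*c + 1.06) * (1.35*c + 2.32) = 1.674*c^5 - 0.8492*c^4 - 4.2567*c^3 + 5.6058*c^2 + 4.7254*c + 2.4592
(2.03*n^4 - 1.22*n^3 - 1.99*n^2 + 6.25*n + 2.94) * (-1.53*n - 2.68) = -3.1059*n^5 - 3.5738*n^4 + 6.3143*n^3 - 4.2293*n^2 - 21.2482*n - 7.8792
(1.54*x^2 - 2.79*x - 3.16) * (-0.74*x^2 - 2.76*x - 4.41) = -1.1396*x^4 - 2.1858*x^3 + 3.2474*x^2 + 21.0255*x + 13.9356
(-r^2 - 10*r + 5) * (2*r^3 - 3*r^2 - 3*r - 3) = -2*r^5 - 17*r^4 + 43*r^3 + 18*r^2 + 15*r - 15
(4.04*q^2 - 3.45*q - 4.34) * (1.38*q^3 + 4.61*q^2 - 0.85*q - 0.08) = 5.5752*q^5 + 13.8634*q^4 - 25.3277*q^3 - 17.3981*q^2 + 3.965*q + 0.3472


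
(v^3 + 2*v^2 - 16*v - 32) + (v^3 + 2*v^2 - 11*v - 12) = 2*v^3 + 4*v^2 - 27*v - 44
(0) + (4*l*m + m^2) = 4*l*m + m^2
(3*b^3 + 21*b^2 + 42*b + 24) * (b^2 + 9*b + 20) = 3*b^5 + 48*b^4 + 291*b^3 + 822*b^2 + 1056*b + 480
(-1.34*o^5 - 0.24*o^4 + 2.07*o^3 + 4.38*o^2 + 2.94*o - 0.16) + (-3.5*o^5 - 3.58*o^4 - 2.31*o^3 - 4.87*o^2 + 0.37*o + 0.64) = -4.84*o^5 - 3.82*o^4 - 0.24*o^3 - 0.49*o^2 + 3.31*o + 0.48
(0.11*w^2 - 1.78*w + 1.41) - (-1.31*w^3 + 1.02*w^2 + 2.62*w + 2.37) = 1.31*w^3 - 0.91*w^2 - 4.4*w - 0.96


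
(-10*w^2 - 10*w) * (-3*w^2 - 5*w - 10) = 30*w^4 + 80*w^3 + 150*w^2 + 100*w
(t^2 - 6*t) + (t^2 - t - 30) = 2*t^2 - 7*t - 30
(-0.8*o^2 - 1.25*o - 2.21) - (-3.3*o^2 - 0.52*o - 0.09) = 2.5*o^2 - 0.73*o - 2.12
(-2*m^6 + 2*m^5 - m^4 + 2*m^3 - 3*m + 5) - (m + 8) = -2*m^6 + 2*m^5 - m^4 + 2*m^3 - 4*m - 3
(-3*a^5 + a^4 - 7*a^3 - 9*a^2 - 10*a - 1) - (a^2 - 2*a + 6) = -3*a^5 + a^4 - 7*a^3 - 10*a^2 - 8*a - 7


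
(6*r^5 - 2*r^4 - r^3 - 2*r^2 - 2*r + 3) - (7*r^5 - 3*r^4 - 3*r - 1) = -r^5 + r^4 - r^3 - 2*r^2 + r + 4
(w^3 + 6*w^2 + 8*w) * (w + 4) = w^4 + 10*w^3 + 32*w^2 + 32*w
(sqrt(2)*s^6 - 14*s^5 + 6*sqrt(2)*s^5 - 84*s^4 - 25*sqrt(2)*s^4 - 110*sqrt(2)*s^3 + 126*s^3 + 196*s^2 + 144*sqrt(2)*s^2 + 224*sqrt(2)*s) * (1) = sqrt(2)*s^6 - 14*s^5 + 6*sqrt(2)*s^5 - 84*s^4 - 25*sqrt(2)*s^4 - 110*sqrt(2)*s^3 + 126*s^3 + 196*s^2 + 144*sqrt(2)*s^2 + 224*sqrt(2)*s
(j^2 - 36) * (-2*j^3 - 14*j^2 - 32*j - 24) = -2*j^5 - 14*j^4 + 40*j^3 + 480*j^2 + 1152*j + 864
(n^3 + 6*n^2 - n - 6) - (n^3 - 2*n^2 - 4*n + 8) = 8*n^2 + 3*n - 14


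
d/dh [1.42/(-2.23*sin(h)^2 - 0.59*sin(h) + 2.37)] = (6.3332*sin(h) + 0.8378)*cos(h)/(2.23*sin(h)^2 + 0.59*sin(h) - 2.37)^2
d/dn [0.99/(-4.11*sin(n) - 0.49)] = 4.0689*cos(n)/(4.11*sin(n) + 0.49)^2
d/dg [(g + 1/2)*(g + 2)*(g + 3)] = 3*g^2 + 11*g + 17/2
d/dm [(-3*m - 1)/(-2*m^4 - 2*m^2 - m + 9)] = (6*m^4 + 6*m^2 + 3*m - (3*m + 1)*(8*m^3 + 4*m + 1) - 27)/(2*m^4 + 2*m^2 + m - 9)^2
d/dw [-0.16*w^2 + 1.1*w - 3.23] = 1.1 - 0.32*w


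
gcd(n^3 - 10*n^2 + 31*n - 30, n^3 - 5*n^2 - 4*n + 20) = n^2 - 7*n + 10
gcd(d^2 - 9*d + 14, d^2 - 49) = d - 7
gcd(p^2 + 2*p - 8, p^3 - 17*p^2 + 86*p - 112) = p - 2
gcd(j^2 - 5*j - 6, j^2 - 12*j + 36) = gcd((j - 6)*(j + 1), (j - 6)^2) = j - 6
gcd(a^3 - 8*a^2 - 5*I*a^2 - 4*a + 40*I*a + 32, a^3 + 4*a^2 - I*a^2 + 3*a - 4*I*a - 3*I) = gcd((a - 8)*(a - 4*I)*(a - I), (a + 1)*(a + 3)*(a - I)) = a - I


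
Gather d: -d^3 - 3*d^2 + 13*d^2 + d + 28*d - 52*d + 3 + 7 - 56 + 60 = -d^3 + 10*d^2 - 23*d + 14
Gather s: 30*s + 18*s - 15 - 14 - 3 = 48*s - 32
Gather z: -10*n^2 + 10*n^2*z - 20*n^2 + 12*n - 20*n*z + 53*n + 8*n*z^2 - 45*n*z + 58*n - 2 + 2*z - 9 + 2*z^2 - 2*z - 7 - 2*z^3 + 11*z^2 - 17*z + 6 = -30*n^2 + 123*n - 2*z^3 + z^2*(8*n + 13) + z*(10*n^2 - 65*n - 17) - 12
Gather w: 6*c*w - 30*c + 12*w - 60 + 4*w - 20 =-30*c + w*(6*c + 16) - 80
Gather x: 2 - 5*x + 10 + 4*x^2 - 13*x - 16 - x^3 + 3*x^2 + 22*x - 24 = -x^3 + 7*x^2 + 4*x - 28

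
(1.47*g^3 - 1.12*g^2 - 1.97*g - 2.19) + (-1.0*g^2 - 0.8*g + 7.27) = 1.47*g^3 - 2.12*g^2 - 2.77*g + 5.08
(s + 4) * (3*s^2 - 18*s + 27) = 3*s^3 - 6*s^2 - 45*s + 108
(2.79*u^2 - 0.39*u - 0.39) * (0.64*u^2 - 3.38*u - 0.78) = 1.7856*u^4 - 9.6798*u^3 - 1.1076*u^2 + 1.6224*u + 0.3042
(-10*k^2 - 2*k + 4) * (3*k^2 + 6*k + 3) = -30*k^4 - 66*k^3 - 30*k^2 + 18*k + 12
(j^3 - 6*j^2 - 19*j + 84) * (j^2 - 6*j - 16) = j^5 - 12*j^4 + j^3 + 294*j^2 - 200*j - 1344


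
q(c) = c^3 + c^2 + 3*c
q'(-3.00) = 24.00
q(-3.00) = -27.00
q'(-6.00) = 99.00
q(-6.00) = -198.00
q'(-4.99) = 67.72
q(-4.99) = -114.32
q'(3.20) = 40.12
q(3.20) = 52.61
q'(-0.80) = 3.32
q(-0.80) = -2.27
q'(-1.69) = 8.19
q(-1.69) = -7.04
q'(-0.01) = 2.98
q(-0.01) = -0.03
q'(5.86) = 117.74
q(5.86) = 253.15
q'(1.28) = 10.48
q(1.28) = 7.58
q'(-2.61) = 18.22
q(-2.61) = -18.80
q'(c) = 3*c^2 + 2*c + 3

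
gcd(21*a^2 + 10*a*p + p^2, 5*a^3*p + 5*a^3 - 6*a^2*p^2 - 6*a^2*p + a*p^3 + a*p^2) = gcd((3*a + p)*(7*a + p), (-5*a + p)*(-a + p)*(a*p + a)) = 1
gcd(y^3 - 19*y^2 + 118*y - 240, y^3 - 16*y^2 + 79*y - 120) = y^2 - 13*y + 40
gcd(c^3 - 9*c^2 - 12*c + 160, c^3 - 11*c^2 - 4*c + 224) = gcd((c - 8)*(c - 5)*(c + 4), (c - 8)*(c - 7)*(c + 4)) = c^2 - 4*c - 32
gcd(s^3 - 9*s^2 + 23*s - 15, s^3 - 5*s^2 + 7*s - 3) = s^2 - 4*s + 3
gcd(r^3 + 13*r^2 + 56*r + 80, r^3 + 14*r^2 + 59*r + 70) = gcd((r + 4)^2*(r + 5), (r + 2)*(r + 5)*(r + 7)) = r + 5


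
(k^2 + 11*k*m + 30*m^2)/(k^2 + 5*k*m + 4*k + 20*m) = (k + 6*m)/(k + 4)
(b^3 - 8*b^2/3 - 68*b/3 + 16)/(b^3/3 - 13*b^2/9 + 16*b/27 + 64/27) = 9*(3*b^3 - 8*b^2 - 68*b + 48)/(9*b^3 - 39*b^2 + 16*b + 64)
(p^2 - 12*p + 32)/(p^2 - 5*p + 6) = (p^2 - 12*p + 32)/(p^2 - 5*p + 6)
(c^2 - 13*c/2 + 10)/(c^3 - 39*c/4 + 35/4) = 2*(c - 4)/(2*c^2 + 5*c - 7)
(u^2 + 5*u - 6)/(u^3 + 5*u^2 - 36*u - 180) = (u - 1)/(u^2 - u - 30)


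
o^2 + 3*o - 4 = (o - 1)*(o + 4)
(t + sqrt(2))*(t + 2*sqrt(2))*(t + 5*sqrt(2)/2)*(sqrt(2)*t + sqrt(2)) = sqrt(2)*t^4 + sqrt(2)*t^3 + 11*t^3 + 11*t^2 + 19*sqrt(2)*t^2 + 20*t + 19*sqrt(2)*t + 20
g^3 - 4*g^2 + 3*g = g*(g - 3)*(g - 1)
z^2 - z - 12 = (z - 4)*(z + 3)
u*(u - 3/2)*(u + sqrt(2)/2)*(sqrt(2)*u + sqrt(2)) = sqrt(2)*u^4 - sqrt(2)*u^3/2 + u^3 - 3*sqrt(2)*u^2/2 - u^2/2 - 3*u/2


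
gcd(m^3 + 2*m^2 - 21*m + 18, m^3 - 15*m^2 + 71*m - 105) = m - 3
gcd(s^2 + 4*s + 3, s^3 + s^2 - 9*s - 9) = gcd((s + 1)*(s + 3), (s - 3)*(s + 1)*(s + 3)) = s^2 + 4*s + 3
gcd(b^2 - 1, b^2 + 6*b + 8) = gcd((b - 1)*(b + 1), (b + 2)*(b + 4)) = 1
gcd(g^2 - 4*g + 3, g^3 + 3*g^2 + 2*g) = 1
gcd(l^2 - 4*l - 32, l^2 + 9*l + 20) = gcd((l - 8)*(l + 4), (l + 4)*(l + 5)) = l + 4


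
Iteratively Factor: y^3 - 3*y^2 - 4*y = (y)*(y^2 - 3*y - 4) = y*(y + 1)*(y - 4)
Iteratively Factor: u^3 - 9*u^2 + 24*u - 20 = (u - 2)*(u^2 - 7*u + 10) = (u - 5)*(u - 2)*(u - 2)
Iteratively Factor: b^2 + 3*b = (b + 3)*(b)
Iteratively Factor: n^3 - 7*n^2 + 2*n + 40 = (n - 5)*(n^2 - 2*n - 8) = (n - 5)*(n - 4)*(n + 2)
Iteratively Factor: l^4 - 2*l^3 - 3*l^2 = (l - 3)*(l^3 + l^2) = (l - 3)*(l + 1)*(l^2) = l*(l - 3)*(l + 1)*(l)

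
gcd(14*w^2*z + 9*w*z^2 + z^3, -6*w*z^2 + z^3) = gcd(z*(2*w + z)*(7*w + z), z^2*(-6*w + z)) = z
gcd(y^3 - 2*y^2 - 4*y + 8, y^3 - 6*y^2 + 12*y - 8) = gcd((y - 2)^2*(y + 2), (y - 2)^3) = y^2 - 4*y + 4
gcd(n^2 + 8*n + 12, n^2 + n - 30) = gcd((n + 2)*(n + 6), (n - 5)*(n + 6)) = n + 6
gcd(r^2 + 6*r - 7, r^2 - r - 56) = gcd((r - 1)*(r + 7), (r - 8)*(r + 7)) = r + 7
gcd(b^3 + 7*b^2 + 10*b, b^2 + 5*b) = b^2 + 5*b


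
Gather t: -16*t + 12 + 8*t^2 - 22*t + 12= 8*t^2 - 38*t + 24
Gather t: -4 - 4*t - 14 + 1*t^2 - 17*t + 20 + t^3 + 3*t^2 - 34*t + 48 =t^3 + 4*t^2 - 55*t + 50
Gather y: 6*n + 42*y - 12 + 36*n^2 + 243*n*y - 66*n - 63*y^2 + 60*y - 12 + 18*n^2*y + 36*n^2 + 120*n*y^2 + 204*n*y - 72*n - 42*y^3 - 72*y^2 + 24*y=72*n^2 - 132*n - 42*y^3 + y^2*(120*n - 135) + y*(18*n^2 + 447*n + 126) - 24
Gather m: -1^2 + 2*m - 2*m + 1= 0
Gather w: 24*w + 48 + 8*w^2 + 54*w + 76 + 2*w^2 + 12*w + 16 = 10*w^2 + 90*w + 140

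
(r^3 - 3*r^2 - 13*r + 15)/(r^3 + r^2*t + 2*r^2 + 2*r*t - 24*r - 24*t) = (r^3 - 3*r^2 - 13*r + 15)/(r^3 + r^2*t + 2*r^2 + 2*r*t - 24*r - 24*t)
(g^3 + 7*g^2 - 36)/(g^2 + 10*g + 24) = (g^2 + g - 6)/(g + 4)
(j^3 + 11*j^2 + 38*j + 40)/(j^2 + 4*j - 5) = (j^2 + 6*j + 8)/(j - 1)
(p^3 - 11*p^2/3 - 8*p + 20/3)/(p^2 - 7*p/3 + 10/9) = 3*(p^2 - 3*p - 10)/(3*p - 5)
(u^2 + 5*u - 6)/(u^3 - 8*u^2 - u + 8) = (u + 6)/(u^2 - 7*u - 8)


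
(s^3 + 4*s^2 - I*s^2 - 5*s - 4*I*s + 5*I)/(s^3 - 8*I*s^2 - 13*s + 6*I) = (s^2 + 4*s - 5)/(s^2 - 7*I*s - 6)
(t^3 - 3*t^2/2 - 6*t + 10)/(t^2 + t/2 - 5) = t - 2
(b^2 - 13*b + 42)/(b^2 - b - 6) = (-b^2 + 13*b - 42)/(-b^2 + b + 6)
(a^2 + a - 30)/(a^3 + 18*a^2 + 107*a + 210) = (a - 5)/(a^2 + 12*a + 35)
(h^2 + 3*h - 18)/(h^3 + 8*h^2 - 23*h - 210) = (h - 3)/(h^2 + 2*h - 35)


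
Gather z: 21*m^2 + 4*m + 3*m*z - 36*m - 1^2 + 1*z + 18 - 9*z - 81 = 21*m^2 - 32*m + z*(3*m - 8) - 64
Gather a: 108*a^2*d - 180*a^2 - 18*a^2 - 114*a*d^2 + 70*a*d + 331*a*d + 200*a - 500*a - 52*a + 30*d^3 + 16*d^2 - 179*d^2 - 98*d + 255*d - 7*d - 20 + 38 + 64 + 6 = a^2*(108*d - 198) + a*(-114*d^2 + 401*d - 352) + 30*d^3 - 163*d^2 + 150*d + 88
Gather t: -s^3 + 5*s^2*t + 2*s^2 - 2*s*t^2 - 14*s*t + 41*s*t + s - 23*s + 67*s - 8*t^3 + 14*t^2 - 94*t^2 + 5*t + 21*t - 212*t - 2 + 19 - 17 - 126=-s^3 + 2*s^2 + 45*s - 8*t^3 + t^2*(-2*s - 80) + t*(5*s^2 + 27*s - 186) - 126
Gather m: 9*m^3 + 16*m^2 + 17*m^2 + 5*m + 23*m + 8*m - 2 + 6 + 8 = 9*m^3 + 33*m^2 + 36*m + 12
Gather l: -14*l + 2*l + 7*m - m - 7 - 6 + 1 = -12*l + 6*m - 12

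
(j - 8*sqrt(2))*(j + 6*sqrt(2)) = j^2 - 2*sqrt(2)*j - 96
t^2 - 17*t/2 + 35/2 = (t - 5)*(t - 7/2)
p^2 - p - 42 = (p - 7)*(p + 6)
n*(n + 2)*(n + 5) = n^3 + 7*n^2 + 10*n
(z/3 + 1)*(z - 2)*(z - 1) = z^3/3 - 7*z/3 + 2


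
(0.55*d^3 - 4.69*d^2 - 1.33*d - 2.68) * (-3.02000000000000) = -1.661*d^3 + 14.1638*d^2 + 4.0166*d + 8.0936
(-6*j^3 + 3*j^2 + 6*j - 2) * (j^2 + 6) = -6*j^5 + 3*j^4 - 30*j^3 + 16*j^2 + 36*j - 12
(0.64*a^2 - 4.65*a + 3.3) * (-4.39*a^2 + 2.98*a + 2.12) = -2.8096*a^4 + 22.3207*a^3 - 26.9872*a^2 - 0.0240000000000009*a + 6.996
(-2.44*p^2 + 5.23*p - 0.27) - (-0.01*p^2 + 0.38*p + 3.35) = -2.43*p^2 + 4.85*p - 3.62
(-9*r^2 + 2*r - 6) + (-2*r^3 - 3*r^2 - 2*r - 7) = -2*r^3 - 12*r^2 - 13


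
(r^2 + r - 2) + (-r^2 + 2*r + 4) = 3*r + 2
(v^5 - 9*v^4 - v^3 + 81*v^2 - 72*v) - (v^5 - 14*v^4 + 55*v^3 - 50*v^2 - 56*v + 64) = 5*v^4 - 56*v^3 + 131*v^2 - 16*v - 64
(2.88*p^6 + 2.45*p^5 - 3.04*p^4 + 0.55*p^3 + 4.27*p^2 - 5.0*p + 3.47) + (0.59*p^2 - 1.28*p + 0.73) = 2.88*p^6 + 2.45*p^5 - 3.04*p^4 + 0.55*p^3 + 4.86*p^2 - 6.28*p + 4.2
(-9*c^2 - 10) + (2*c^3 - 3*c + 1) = 2*c^3 - 9*c^2 - 3*c - 9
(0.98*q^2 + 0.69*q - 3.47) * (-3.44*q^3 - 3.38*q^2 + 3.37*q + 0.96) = -3.3712*q^5 - 5.686*q^4 + 12.9072*q^3 + 14.9947*q^2 - 11.0315*q - 3.3312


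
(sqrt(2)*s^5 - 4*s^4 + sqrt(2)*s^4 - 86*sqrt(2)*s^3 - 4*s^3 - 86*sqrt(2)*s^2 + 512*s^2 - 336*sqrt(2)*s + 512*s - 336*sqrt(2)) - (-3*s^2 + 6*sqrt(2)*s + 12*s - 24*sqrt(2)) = sqrt(2)*s^5 - 4*s^4 + sqrt(2)*s^4 - 86*sqrt(2)*s^3 - 4*s^3 - 86*sqrt(2)*s^2 + 515*s^2 - 342*sqrt(2)*s + 500*s - 312*sqrt(2)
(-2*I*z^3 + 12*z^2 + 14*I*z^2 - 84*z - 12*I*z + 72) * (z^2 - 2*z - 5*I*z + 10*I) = -2*I*z^5 + 2*z^4 + 18*I*z^4 - 18*z^3 - 100*I*z^3 + 40*z^2 + 564*I*z^2 - 24*z - 1200*I*z + 720*I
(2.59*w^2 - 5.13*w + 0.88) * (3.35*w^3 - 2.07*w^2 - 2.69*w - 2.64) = 8.6765*w^5 - 22.5468*w^4 + 6.6*w^3 + 5.1405*w^2 + 11.176*w - 2.3232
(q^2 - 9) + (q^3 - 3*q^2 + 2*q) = q^3 - 2*q^2 + 2*q - 9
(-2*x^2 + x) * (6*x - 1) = -12*x^3 + 8*x^2 - x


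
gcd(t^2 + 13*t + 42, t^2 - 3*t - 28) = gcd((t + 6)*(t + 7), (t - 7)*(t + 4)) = 1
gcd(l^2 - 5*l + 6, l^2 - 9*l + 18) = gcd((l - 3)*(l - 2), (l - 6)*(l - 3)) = l - 3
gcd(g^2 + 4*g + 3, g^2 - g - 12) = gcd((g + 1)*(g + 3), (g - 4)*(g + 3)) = g + 3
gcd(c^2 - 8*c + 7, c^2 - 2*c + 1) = c - 1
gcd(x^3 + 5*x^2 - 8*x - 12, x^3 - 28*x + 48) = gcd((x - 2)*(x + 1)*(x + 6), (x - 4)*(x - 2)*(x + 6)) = x^2 + 4*x - 12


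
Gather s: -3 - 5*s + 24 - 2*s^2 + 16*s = -2*s^2 + 11*s + 21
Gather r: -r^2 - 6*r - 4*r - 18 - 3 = -r^2 - 10*r - 21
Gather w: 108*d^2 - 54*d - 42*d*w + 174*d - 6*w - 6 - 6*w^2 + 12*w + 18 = 108*d^2 + 120*d - 6*w^2 + w*(6 - 42*d) + 12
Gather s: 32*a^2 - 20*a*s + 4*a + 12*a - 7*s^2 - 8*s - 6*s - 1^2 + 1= 32*a^2 + 16*a - 7*s^2 + s*(-20*a - 14)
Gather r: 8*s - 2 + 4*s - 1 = 12*s - 3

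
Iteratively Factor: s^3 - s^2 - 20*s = (s)*(s^2 - s - 20) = s*(s + 4)*(s - 5)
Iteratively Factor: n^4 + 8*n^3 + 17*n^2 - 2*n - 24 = (n + 2)*(n^3 + 6*n^2 + 5*n - 12) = (n + 2)*(n + 4)*(n^2 + 2*n - 3) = (n - 1)*(n + 2)*(n + 4)*(n + 3)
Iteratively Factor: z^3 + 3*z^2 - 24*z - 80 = (z + 4)*(z^2 - z - 20) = (z - 5)*(z + 4)*(z + 4)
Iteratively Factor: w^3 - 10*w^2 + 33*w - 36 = (w - 3)*(w^2 - 7*w + 12) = (w - 3)^2*(w - 4)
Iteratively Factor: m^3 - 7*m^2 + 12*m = (m - 4)*(m^2 - 3*m) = (m - 4)*(m - 3)*(m)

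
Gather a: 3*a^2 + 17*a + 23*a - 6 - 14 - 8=3*a^2 + 40*a - 28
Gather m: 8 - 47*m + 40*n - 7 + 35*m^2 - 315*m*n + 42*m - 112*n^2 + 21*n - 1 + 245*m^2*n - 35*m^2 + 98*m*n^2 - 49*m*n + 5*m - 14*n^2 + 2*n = 245*m^2*n + m*(98*n^2 - 364*n) - 126*n^2 + 63*n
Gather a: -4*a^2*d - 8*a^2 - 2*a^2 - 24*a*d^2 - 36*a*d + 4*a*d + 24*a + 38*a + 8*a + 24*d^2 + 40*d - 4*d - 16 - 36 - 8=a^2*(-4*d - 10) + a*(-24*d^2 - 32*d + 70) + 24*d^2 + 36*d - 60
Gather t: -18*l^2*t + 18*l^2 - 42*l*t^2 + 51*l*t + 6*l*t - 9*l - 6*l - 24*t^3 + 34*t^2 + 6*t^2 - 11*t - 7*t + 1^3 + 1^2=18*l^2 - 15*l - 24*t^3 + t^2*(40 - 42*l) + t*(-18*l^2 + 57*l - 18) + 2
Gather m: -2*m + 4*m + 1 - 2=2*m - 1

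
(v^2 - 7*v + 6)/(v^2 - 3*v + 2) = (v - 6)/(v - 2)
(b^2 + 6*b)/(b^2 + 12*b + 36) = b/(b + 6)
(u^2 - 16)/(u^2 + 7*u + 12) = (u - 4)/(u + 3)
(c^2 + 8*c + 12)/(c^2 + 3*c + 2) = (c + 6)/(c + 1)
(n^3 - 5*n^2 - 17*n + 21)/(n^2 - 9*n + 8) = (n^2 - 4*n - 21)/(n - 8)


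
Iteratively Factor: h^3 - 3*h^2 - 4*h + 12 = (h - 2)*(h^2 - h - 6) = (h - 2)*(h + 2)*(h - 3)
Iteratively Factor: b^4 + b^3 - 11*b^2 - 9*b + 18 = (b + 2)*(b^3 - b^2 - 9*b + 9) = (b + 2)*(b + 3)*(b^2 - 4*b + 3) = (b - 1)*(b + 2)*(b + 3)*(b - 3)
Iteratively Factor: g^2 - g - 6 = (g + 2)*(g - 3)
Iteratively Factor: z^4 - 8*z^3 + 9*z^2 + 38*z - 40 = (z - 1)*(z^3 - 7*z^2 + 2*z + 40) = (z - 1)*(z + 2)*(z^2 - 9*z + 20) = (z - 4)*(z - 1)*(z + 2)*(z - 5)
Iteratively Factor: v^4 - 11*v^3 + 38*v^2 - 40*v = (v - 4)*(v^3 - 7*v^2 + 10*v) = v*(v - 4)*(v^2 - 7*v + 10) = v*(v - 5)*(v - 4)*(v - 2)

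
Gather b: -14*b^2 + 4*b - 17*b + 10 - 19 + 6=-14*b^2 - 13*b - 3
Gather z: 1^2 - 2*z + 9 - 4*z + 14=24 - 6*z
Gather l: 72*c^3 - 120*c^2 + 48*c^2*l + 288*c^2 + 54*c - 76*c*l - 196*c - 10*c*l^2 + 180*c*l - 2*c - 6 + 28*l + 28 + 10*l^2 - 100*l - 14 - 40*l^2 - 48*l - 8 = 72*c^3 + 168*c^2 - 144*c + l^2*(-10*c - 30) + l*(48*c^2 + 104*c - 120)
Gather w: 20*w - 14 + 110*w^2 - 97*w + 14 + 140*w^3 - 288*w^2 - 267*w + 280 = 140*w^3 - 178*w^2 - 344*w + 280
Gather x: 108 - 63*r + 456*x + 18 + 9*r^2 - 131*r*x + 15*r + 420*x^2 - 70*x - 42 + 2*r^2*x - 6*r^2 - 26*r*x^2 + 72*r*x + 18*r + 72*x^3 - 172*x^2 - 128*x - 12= 3*r^2 - 30*r + 72*x^3 + x^2*(248 - 26*r) + x*(2*r^2 - 59*r + 258) + 72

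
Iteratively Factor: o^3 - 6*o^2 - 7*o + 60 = (o + 3)*(o^2 - 9*o + 20) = (o - 4)*(o + 3)*(o - 5)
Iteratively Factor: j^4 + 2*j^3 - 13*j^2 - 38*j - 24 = (j + 1)*(j^3 + j^2 - 14*j - 24) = (j - 4)*(j + 1)*(j^2 + 5*j + 6) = (j - 4)*(j + 1)*(j + 2)*(j + 3)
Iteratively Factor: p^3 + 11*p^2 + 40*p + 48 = (p + 4)*(p^2 + 7*p + 12) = (p + 4)^2*(p + 3)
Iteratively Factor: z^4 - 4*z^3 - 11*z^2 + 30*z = (z - 5)*(z^3 + z^2 - 6*z) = z*(z - 5)*(z^2 + z - 6) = z*(z - 5)*(z - 2)*(z + 3)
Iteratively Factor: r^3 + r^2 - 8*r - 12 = (r + 2)*(r^2 - r - 6) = (r + 2)^2*(r - 3)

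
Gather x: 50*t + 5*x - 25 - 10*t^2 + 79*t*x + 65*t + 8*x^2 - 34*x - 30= -10*t^2 + 115*t + 8*x^2 + x*(79*t - 29) - 55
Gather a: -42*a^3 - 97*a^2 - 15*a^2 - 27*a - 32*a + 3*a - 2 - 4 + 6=-42*a^3 - 112*a^2 - 56*a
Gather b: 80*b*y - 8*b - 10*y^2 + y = b*(80*y - 8) - 10*y^2 + y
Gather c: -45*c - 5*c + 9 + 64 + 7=80 - 50*c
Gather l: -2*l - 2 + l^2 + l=l^2 - l - 2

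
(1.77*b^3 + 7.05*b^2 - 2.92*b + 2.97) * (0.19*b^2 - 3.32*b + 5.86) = 0.3363*b^5 - 4.5369*b^4 - 13.5886*b^3 + 51.5717*b^2 - 26.9716*b + 17.4042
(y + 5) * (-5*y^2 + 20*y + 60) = -5*y^3 - 5*y^2 + 160*y + 300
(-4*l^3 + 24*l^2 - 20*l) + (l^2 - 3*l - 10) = -4*l^3 + 25*l^2 - 23*l - 10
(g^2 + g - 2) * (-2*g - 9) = -2*g^3 - 11*g^2 - 5*g + 18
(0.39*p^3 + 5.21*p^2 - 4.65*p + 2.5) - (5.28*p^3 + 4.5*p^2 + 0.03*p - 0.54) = -4.89*p^3 + 0.71*p^2 - 4.68*p + 3.04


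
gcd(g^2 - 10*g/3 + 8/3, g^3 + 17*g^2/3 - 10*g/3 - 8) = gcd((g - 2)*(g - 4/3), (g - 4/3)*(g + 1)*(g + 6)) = g - 4/3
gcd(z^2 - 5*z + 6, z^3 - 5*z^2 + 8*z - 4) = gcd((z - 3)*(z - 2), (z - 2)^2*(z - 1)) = z - 2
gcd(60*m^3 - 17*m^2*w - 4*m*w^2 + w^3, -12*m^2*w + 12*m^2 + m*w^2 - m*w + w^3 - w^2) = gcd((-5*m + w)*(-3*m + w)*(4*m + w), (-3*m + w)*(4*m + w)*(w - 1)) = -12*m^2 + m*w + w^2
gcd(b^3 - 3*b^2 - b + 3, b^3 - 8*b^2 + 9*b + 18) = b^2 - 2*b - 3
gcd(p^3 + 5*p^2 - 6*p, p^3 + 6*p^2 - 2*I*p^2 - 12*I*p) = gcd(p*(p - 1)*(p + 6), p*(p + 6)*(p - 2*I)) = p^2 + 6*p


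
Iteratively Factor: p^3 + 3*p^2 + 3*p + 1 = (p + 1)*(p^2 + 2*p + 1) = (p + 1)^2*(p + 1)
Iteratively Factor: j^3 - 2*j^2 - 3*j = (j)*(j^2 - 2*j - 3) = j*(j + 1)*(j - 3)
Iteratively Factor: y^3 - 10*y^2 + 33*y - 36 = (y - 3)*(y^2 - 7*y + 12) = (y - 3)^2*(y - 4)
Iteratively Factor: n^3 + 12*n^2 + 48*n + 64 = (n + 4)*(n^2 + 8*n + 16) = (n + 4)^2*(n + 4)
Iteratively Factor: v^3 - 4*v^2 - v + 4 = (v - 4)*(v^2 - 1) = (v - 4)*(v - 1)*(v + 1)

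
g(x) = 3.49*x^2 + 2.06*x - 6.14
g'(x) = 6.98*x + 2.06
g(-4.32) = 50.09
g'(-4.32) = -28.09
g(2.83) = 27.64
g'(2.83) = 21.81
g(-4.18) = 46.23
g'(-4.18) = -27.12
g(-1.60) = -0.50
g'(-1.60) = -9.11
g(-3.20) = 23.01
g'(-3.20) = -20.28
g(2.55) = 21.81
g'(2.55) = 19.86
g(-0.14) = -6.36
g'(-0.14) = 1.08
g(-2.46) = 9.91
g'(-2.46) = -15.11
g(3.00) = 31.45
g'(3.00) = 23.00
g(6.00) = 131.86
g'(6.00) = 43.94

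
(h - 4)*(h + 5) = h^2 + h - 20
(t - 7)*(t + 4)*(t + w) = t^3 + t^2*w - 3*t^2 - 3*t*w - 28*t - 28*w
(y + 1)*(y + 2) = y^2 + 3*y + 2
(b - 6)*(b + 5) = b^2 - b - 30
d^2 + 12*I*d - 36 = (d + 6*I)^2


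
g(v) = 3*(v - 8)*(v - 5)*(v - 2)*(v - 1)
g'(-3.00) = -3516.00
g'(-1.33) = -1367.33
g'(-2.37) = -2558.40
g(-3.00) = 5280.00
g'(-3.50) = -4417.50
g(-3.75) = 8424.20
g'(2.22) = 62.52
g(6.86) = -181.16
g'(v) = 3*(v - 8)*(v - 5)*(v - 2) + 3*(v - 8)*(v - 5)*(v - 1) + 3*(v - 8)*(v - 2)*(v - 1) + 3*(v - 5)*(v - 2)*(v - 1) = 12*v^3 - 144*v^2 + 486*v - 438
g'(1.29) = -24.93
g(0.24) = 148.22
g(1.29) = -15.38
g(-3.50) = 7257.94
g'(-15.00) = -80628.00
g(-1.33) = 1374.70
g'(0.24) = -329.49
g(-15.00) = 375360.00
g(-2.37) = 3376.59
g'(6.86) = -6.68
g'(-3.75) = -4918.31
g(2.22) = 12.94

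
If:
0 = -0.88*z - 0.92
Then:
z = -1.05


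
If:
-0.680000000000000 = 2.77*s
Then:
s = -0.25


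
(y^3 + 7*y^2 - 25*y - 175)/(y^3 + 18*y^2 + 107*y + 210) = (y - 5)/(y + 6)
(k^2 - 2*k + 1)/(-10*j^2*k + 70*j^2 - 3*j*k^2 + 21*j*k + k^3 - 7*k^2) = (-k^2 + 2*k - 1)/(10*j^2*k - 70*j^2 + 3*j*k^2 - 21*j*k - k^3 + 7*k^2)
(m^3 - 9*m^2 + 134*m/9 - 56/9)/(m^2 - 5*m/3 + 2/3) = (3*m^2 - 25*m + 28)/(3*(m - 1))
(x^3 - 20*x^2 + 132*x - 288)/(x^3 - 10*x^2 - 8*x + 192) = (x - 6)/(x + 4)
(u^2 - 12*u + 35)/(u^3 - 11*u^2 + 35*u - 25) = (u - 7)/(u^2 - 6*u + 5)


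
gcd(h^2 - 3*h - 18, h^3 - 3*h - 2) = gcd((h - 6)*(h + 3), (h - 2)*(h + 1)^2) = 1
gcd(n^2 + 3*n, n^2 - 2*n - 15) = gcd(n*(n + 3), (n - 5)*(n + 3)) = n + 3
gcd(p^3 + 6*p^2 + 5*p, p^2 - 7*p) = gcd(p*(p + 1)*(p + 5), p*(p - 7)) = p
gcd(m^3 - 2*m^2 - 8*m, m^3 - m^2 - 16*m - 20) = m + 2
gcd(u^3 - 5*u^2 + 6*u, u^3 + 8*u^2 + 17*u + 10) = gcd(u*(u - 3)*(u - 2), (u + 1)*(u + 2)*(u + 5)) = 1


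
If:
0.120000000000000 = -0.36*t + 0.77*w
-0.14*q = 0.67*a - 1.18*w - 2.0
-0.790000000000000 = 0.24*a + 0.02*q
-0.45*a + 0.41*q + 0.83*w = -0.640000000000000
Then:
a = -3.43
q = 1.65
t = -7.70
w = -3.45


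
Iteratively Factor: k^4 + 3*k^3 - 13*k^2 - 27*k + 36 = (k - 1)*(k^3 + 4*k^2 - 9*k - 36) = (k - 1)*(k + 3)*(k^2 + k - 12) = (k - 3)*(k - 1)*(k + 3)*(k + 4)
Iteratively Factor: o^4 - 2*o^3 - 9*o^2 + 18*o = (o - 3)*(o^3 + o^2 - 6*o) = (o - 3)*(o + 3)*(o^2 - 2*o) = o*(o - 3)*(o + 3)*(o - 2)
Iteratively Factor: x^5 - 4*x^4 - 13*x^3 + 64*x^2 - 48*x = (x)*(x^4 - 4*x^3 - 13*x^2 + 64*x - 48) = x*(x - 3)*(x^3 - x^2 - 16*x + 16) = x*(x - 3)*(x - 1)*(x^2 - 16) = x*(x - 3)*(x - 1)*(x + 4)*(x - 4)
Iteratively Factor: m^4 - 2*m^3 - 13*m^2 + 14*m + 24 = (m - 4)*(m^3 + 2*m^2 - 5*m - 6) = (m - 4)*(m + 1)*(m^2 + m - 6) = (m - 4)*(m - 2)*(m + 1)*(m + 3)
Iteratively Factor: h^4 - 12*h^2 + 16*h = (h - 2)*(h^3 + 2*h^2 - 8*h) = (h - 2)*(h + 4)*(h^2 - 2*h) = h*(h - 2)*(h + 4)*(h - 2)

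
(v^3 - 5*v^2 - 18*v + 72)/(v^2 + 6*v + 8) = (v^2 - 9*v + 18)/(v + 2)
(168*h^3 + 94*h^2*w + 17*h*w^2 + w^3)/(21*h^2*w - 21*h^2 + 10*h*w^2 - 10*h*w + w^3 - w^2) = (24*h^2 + 10*h*w + w^2)/(3*h*w - 3*h + w^2 - w)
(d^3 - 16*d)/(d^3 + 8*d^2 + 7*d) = (d^2 - 16)/(d^2 + 8*d + 7)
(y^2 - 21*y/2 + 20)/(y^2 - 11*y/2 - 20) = (2*y - 5)/(2*y + 5)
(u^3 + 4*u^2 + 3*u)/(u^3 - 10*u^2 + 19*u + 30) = u*(u + 3)/(u^2 - 11*u + 30)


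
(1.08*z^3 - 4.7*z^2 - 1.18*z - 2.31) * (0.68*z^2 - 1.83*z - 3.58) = 0.7344*z^5 - 5.1724*z^4 + 3.9322*z^3 + 17.4146*z^2 + 8.4517*z + 8.2698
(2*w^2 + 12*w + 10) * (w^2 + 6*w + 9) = 2*w^4 + 24*w^3 + 100*w^2 + 168*w + 90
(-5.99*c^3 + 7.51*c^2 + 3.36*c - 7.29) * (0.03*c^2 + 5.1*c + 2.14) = -0.1797*c^5 - 30.3237*c^4 + 25.5832*c^3 + 32.9887*c^2 - 29.9886*c - 15.6006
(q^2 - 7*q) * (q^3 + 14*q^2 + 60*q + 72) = q^5 + 7*q^4 - 38*q^3 - 348*q^2 - 504*q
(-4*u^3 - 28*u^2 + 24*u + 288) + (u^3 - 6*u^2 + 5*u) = -3*u^3 - 34*u^2 + 29*u + 288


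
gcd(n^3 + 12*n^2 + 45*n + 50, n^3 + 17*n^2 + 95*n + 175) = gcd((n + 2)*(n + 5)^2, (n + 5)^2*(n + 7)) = n^2 + 10*n + 25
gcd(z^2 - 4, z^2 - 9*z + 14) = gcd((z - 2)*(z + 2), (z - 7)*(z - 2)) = z - 2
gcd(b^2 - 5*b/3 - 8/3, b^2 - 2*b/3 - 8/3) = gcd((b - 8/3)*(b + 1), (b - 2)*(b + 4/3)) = 1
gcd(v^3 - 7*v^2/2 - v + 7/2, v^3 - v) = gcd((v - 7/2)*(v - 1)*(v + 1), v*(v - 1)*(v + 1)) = v^2 - 1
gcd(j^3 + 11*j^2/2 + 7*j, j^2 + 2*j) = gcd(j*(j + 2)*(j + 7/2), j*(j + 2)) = j^2 + 2*j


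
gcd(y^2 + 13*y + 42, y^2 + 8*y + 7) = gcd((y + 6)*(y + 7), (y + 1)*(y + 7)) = y + 7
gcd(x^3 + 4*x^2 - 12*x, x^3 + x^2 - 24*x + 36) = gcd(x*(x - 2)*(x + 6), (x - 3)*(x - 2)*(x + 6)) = x^2 + 4*x - 12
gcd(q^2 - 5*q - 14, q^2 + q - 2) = q + 2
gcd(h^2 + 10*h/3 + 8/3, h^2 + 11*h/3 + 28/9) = h + 4/3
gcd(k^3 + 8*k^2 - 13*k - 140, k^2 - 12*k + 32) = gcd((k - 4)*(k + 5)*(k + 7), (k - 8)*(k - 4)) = k - 4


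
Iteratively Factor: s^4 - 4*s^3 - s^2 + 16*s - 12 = (s - 2)*(s^3 - 2*s^2 - 5*s + 6) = (s - 2)*(s + 2)*(s^2 - 4*s + 3) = (s - 2)*(s - 1)*(s + 2)*(s - 3)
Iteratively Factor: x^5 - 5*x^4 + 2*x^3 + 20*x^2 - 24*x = (x + 2)*(x^4 - 7*x^3 + 16*x^2 - 12*x) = (x - 2)*(x + 2)*(x^3 - 5*x^2 + 6*x) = (x - 2)^2*(x + 2)*(x^2 - 3*x) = x*(x - 2)^2*(x + 2)*(x - 3)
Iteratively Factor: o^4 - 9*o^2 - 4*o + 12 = (o + 2)*(o^3 - 2*o^2 - 5*o + 6) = (o - 1)*(o + 2)*(o^2 - o - 6) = (o - 3)*(o - 1)*(o + 2)*(o + 2)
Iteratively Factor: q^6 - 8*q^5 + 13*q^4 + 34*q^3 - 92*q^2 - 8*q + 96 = (q + 1)*(q^5 - 9*q^4 + 22*q^3 + 12*q^2 - 104*q + 96) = (q - 4)*(q + 1)*(q^4 - 5*q^3 + 2*q^2 + 20*q - 24) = (q - 4)*(q - 3)*(q + 1)*(q^3 - 2*q^2 - 4*q + 8) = (q - 4)*(q - 3)*(q - 2)*(q + 1)*(q^2 - 4) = (q - 4)*(q - 3)*(q - 2)*(q + 1)*(q + 2)*(q - 2)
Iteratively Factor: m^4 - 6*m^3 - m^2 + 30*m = (m - 3)*(m^3 - 3*m^2 - 10*m) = m*(m - 3)*(m^2 - 3*m - 10) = m*(m - 3)*(m + 2)*(m - 5)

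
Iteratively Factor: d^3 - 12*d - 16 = (d + 2)*(d^2 - 2*d - 8) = (d + 2)^2*(d - 4)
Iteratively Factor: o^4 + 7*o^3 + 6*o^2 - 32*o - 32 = (o + 4)*(o^3 + 3*o^2 - 6*o - 8) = (o + 4)^2*(o^2 - o - 2) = (o + 1)*(o + 4)^2*(o - 2)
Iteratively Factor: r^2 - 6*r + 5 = (r - 5)*(r - 1)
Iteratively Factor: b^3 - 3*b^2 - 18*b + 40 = (b - 5)*(b^2 + 2*b - 8) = (b - 5)*(b + 4)*(b - 2)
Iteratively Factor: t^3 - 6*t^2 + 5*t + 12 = (t + 1)*(t^2 - 7*t + 12) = (t - 4)*(t + 1)*(t - 3)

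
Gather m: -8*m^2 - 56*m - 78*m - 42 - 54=-8*m^2 - 134*m - 96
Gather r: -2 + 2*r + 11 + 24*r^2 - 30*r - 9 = 24*r^2 - 28*r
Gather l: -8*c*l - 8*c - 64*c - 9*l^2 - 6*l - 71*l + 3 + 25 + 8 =-72*c - 9*l^2 + l*(-8*c - 77) + 36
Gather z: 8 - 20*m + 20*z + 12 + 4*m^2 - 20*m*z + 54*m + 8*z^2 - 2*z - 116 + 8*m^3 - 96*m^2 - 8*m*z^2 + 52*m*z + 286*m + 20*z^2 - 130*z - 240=8*m^3 - 92*m^2 + 320*m + z^2*(28 - 8*m) + z*(32*m - 112) - 336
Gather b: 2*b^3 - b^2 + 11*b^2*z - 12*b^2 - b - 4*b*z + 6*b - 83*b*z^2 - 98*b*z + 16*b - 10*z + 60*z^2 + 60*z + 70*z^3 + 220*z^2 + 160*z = 2*b^3 + b^2*(11*z - 13) + b*(-83*z^2 - 102*z + 21) + 70*z^3 + 280*z^2 + 210*z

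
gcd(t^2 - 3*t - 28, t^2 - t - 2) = 1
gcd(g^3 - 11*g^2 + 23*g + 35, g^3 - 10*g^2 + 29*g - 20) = g - 5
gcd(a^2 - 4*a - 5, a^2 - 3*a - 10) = a - 5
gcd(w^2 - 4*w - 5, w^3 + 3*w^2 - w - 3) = w + 1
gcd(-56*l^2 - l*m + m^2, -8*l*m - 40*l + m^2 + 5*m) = 8*l - m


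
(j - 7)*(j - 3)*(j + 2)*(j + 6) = j^4 - 2*j^3 - 47*j^2 + 48*j + 252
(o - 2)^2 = o^2 - 4*o + 4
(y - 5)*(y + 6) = y^2 + y - 30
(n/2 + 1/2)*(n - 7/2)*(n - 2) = n^3/2 - 9*n^2/4 + 3*n/4 + 7/2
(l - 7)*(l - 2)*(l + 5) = l^3 - 4*l^2 - 31*l + 70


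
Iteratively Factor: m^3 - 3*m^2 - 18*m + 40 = (m + 4)*(m^2 - 7*m + 10) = (m - 5)*(m + 4)*(m - 2)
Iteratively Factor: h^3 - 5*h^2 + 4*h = (h - 1)*(h^2 - 4*h) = h*(h - 1)*(h - 4)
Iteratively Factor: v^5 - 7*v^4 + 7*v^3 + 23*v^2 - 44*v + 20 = (v - 1)*(v^4 - 6*v^3 + v^2 + 24*v - 20) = (v - 2)*(v - 1)*(v^3 - 4*v^2 - 7*v + 10) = (v - 2)*(v - 1)*(v + 2)*(v^2 - 6*v + 5) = (v - 5)*(v - 2)*(v - 1)*(v + 2)*(v - 1)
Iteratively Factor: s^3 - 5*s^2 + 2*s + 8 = (s - 4)*(s^2 - s - 2) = (s - 4)*(s + 1)*(s - 2)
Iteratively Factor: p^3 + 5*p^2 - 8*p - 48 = (p + 4)*(p^2 + p - 12) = (p - 3)*(p + 4)*(p + 4)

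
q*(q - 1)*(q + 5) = q^3 + 4*q^2 - 5*q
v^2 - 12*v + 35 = (v - 7)*(v - 5)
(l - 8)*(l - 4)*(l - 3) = l^3 - 15*l^2 + 68*l - 96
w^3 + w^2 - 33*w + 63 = (w - 3)^2*(w + 7)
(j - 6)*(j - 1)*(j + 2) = j^3 - 5*j^2 - 8*j + 12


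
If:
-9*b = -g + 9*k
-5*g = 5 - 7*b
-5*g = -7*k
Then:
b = 190/581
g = -45/83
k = -225/581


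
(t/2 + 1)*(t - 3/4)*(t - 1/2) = t^3/2 + 3*t^2/8 - 17*t/16 + 3/8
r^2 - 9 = (r - 3)*(r + 3)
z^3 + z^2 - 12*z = z*(z - 3)*(z + 4)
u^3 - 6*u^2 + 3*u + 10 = (u - 5)*(u - 2)*(u + 1)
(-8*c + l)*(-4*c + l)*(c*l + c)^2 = 32*c^4*l^2 + 64*c^4*l + 32*c^4 - 12*c^3*l^3 - 24*c^3*l^2 - 12*c^3*l + c^2*l^4 + 2*c^2*l^3 + c^2*l^2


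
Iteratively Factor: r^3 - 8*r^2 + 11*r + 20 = (r - 5)*(r^2 - 3*r - 4) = (r - 5)*(r - 4)*(r + 1)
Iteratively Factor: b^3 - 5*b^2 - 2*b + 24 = (b + 2)*(b^2 - 7*b + 12) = (b - 4)*(b + 2)*(b - 3)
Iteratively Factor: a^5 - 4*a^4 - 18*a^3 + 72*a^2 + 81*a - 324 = (a + 3)*(a^4 - 7*a^3 + 3*a^2 + 63*a - 108) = (a - 4)*(a + 3)*(a^3 - 3*a^2 - 9*a + 27) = (a - 4)*(a + 3)^2*(a^2 - 6*a + 9) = (a - 4)*(a - 3)*(a + 3)^2*(a - 3)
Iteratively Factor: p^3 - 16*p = (p - 4)*(p^2 + 4*p) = p*(p - 4)*(p + 4)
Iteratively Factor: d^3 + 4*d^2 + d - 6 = (d + 3)*(d^2 + d - 2) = (d - 1)*(d + 3)*(d + 2)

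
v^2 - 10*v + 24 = (v - 6)*(v - 4)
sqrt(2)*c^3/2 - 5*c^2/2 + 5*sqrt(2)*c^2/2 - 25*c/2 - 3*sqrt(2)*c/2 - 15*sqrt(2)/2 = (c + 5)*(c - 3*sqrt(2))*(sqrt(2)*c/2 + 1/2)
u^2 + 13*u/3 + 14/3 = (u + 2)*(u + 7/3)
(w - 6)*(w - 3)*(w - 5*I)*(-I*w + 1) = -I*w^4 - 4*w^3 + 9*I*w^3 + 36*w^2 - 23*I*w^2 - 72*w + 45*I*w - 90*I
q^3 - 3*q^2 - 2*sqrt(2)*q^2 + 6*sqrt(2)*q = q*(q - 3)*(q - 2*sqrt(2))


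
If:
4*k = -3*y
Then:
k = -3*y/4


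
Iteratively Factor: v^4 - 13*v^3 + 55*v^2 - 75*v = (v - 3)*(v^3 - 10*v^2 + 25*v) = v*(v - 3)*(v^2 - 10*v + 25) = v*(v - 5)*(v - 3)*(v - 5)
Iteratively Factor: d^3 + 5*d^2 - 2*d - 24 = (d + 3)*(d^2 + 2*d - 8) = (d - 2)*(d + 3)*(d + 4)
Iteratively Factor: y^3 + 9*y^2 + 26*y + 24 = (y + 4)*(y^2 + 5*y + 6) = (y + 3)*(y + 4)*(y + 2)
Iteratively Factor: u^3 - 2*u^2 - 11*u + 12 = (u - 1)*(u^2 - u - 12) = (u - 1)*(u + 3)*(u - 4)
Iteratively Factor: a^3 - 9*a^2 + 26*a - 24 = (a - 4)*(a^2 - 5*a + 6) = (a - 4)*(a - 2)*(a - 3)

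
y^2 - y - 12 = (y - 4)*(y + 3)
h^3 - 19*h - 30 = (h - 5)*(h + 2)*(h + 3)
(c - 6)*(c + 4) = c^2 - 2*c - 24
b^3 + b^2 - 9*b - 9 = (b - 3)*(b + 1)*(b + 3)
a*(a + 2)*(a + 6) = a^3 + 8*a^2 + 12*a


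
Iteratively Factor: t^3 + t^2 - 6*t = (t + 3)*(t^2 - 2*t) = (t - 2)*(t + 3)*(t)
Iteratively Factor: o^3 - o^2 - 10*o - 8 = (o - 4)*(o^2 + 3*o + 2) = (o - 4)*(o + 2)*(o + 1)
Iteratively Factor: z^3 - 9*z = (z - 3)*(z^2 + 3*z) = z*(z - 3)*(z + 3)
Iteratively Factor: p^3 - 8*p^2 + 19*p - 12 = (p - 1)*(p^2 - 7*p + 12) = (p - 4)*(p - 1)*(p - 3)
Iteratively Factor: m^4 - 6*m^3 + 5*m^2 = (m - 5)*(m^3 - m^2) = m*(m - 5)*(m^2 - m) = m*(m - 5)*(m - 1)*(m)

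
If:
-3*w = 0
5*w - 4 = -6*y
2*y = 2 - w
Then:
No Solution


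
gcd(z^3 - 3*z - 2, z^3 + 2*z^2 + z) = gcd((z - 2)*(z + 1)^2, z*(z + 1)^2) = z^2 + 2*z + 1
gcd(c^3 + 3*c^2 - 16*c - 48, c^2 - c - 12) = c^2 - c - 12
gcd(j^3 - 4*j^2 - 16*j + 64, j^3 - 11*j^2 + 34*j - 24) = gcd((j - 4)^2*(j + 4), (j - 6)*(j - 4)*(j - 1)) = j - 4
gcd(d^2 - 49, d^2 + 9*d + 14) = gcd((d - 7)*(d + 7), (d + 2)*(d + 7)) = d + 7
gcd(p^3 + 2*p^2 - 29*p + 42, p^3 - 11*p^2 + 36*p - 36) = p^2 - 5*p + 6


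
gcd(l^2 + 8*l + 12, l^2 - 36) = l + 6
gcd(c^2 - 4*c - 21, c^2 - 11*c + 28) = c - 7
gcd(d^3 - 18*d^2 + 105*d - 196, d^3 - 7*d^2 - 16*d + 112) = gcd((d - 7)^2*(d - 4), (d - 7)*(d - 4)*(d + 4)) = d^2 - 11*d + 28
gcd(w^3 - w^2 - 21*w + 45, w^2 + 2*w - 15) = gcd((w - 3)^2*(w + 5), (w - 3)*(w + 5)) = w^2 + 2*w - 15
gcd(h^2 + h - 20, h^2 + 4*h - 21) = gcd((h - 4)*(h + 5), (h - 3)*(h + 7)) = 1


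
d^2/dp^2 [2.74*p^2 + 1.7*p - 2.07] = 5.48000000000000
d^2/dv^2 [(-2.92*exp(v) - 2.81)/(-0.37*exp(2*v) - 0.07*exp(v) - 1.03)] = (0.399748*exp(4*v) + 1.463128*exp(3*v) - 6.458535*exp(2*v) - 4.480327*exp(v) + 2.895227)*exp(v)/(0.050653*exp(6*v) + 0.028749*exp(5*v) + 0.42846*exp(4*v) + 0.160405*exp(3*v) + 1.19274*exp(2*v) + 0.222789*exp(v) + 1.092727)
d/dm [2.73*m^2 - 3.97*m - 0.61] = 5.46*m - 3.97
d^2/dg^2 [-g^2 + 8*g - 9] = -2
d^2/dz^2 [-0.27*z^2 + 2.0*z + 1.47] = -0.540000000000000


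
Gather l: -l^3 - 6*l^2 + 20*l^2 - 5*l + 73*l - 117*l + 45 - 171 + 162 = -l^3 + 14*l^2 - 49*l + 36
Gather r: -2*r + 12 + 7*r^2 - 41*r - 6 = 7*r^2 - 43*r + 6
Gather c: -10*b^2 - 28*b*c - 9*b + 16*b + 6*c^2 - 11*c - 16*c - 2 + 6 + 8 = -10*b^2 + 7*b + 6*c^2 + c*(-28*b - 27) + 12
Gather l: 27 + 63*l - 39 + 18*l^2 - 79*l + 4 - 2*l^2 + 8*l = 16*l^2 - 8*l - 8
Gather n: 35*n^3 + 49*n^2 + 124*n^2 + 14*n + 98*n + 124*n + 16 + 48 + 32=35*n^3 + 173*n^2 + 236*n + 96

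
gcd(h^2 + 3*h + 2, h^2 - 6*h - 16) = h + 2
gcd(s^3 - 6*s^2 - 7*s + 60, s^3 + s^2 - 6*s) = s + 3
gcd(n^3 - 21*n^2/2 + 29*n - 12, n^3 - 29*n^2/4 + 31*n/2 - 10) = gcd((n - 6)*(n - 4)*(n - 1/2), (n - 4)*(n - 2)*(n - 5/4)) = n - 4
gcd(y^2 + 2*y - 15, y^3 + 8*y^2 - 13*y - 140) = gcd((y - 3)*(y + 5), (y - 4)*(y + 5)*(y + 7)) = y + 5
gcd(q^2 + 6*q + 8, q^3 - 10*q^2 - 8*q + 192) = q + 4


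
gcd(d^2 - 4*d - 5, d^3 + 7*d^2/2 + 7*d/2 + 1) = d + 1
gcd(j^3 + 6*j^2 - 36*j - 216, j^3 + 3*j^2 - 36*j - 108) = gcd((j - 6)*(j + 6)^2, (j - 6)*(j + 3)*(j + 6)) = j^2 - 36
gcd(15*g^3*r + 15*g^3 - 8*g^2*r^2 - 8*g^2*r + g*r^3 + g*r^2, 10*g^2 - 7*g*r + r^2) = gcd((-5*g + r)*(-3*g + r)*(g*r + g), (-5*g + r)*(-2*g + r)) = -5*g + r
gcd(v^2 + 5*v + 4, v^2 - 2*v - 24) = v + 4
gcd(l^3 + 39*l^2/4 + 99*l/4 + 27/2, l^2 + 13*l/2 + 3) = l + 6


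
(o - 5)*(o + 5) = o^2 - 25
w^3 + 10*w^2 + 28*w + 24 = (w + 2)^2*(w + 6)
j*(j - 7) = j^2 - 7*j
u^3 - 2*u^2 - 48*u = u*(u - 8)*(u + 6)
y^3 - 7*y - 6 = (y - 3)*(y + 1)*(y + 2)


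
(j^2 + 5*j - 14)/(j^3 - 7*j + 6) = (j + 7)/(j^2 + 2*j - 3)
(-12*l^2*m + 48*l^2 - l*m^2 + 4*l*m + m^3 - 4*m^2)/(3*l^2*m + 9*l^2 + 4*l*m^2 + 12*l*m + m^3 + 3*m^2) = (-4*l*m + 16*l + m^2 - 4*m)/(l*m + 3*l + m^2 + 3*m)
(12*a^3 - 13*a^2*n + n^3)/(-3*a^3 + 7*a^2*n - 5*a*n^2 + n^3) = (-4*a - n)/(a - n)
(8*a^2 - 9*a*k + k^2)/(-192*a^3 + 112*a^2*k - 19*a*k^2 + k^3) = (-a + k)/(24*a^2 - 11*a*k + k^2)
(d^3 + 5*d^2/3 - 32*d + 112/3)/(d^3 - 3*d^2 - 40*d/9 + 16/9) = 3*(3*d^2 + 17*d - 28)/(9*d^2 + 9*d - 4)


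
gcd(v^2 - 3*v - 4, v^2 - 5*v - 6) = v + 1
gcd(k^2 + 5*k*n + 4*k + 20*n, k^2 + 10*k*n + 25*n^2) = k + 5*n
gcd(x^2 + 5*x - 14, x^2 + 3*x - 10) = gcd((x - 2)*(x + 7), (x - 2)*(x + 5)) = x - 2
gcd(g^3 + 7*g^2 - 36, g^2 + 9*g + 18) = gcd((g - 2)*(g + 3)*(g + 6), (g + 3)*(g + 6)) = g^2 + 9*g + 18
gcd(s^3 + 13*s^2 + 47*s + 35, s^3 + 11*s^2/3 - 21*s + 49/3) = s + 7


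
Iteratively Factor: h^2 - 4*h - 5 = (h - 5)*(h + 1)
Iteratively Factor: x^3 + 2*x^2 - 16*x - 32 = (x + 2)*(x^2 - 16) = (x - 4)*(x + 2)*(x + 4)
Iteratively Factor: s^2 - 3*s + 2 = (s - 1)*(s - 2)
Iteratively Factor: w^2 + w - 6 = (w - 2)*(w + 3)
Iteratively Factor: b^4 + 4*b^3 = (b)*(b^3 + 4*b^2) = b*(b + 4)*(b^2) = b^2*(b + 4)*(b)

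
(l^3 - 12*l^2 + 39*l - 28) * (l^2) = l^5 - 12*l^4 + 39*l^3 - 28*l^2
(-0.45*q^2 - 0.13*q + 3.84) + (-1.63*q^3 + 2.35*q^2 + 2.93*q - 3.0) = -1.63*q^3 + 1.9*q^2 + 2.8*q + 0.84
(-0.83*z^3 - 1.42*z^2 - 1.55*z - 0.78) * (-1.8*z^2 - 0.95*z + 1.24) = 1.494*z^5 + 3.3445*z^4 + 3.1098*z^3 + 1.1157*z^2 - 1.181*z - 0.9672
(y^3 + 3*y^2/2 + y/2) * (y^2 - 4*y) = y^5 - 5*y^4/2 - 11*y^3/2 - 2*y^2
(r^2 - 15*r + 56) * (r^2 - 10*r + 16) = r^4 - 25*r^3 + 222*r^2 - 800*r + 896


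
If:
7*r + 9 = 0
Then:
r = -9/7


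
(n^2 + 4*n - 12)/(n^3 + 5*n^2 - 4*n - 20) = (n + 6)/(n^2 + 7*n + 10)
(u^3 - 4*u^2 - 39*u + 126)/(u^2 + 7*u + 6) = (u^2 - 10*u + 21)/(u + 1)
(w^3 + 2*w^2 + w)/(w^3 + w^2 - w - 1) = w/(w - 1)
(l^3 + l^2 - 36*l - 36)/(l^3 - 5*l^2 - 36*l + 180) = (l + 1)/(l - 5)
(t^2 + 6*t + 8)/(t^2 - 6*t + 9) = (t^2 + 6*t + 8)/(t^2 - 6*t + 9)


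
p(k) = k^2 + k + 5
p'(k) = 2*k + 1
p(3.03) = 17.21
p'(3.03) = 7.06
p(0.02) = 5.02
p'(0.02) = 1.04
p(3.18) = 18.29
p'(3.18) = 7.36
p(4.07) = 25.63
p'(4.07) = 9.14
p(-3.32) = 12.70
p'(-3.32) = -5.64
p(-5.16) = 26.47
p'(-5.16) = -9.32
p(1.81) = 10.09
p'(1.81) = 4.62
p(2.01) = 11.05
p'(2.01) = 5.02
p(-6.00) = 35.00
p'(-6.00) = -11.00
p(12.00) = 161.00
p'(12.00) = 25.00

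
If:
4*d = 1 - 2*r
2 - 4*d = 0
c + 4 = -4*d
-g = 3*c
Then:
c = -6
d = 1/2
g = 18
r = -1/2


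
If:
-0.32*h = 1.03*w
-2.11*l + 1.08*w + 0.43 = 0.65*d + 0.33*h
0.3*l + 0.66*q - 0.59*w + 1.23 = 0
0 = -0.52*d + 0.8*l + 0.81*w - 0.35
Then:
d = 2.11652856789513*w - 0.243940143457828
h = -3.21875*w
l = 0.363243569131833*w + 0.278938906752412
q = 0.728828680697652*w - 1.99042677579655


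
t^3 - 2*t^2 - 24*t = t*(t - 6)*(t + 4)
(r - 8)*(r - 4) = r^2 - 12*r + 32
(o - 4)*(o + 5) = o^2 + o - 20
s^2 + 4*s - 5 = (s - 1)*(s + 5)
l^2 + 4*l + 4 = (l + 2)^2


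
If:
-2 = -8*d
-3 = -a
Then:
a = 3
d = 1/4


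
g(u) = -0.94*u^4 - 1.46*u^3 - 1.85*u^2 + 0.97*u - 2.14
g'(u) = -3.76*u^3 - 4.38*u^2 - 3.7*u + 0.97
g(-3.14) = -69.60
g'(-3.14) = 85.81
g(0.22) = -2.03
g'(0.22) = -0.10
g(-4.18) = -218.86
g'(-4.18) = 214.52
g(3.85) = -315.67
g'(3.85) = -292.77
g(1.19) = -7.95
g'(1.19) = -15.97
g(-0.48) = -2.92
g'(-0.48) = 2.15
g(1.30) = -9.90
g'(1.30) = -19.50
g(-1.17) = -5.23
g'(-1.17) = 5.33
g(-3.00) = -58.42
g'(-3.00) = 74.17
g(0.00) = -2.14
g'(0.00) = 0.97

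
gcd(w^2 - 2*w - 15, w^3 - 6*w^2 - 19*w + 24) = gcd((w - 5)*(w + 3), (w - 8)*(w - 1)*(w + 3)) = w + 3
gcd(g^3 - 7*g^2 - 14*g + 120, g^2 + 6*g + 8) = g + 4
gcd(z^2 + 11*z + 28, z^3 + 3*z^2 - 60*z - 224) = z^2 + 11*z + 28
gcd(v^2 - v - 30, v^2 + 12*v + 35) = v + 5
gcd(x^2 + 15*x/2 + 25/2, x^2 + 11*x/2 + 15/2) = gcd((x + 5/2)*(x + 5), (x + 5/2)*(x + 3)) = x + 5/2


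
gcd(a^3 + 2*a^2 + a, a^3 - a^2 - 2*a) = a^2 + a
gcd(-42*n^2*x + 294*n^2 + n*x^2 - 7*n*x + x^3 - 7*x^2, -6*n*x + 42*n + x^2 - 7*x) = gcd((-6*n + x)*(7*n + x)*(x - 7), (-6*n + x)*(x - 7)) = -6*n*x + 42*n + x^2 - 7*x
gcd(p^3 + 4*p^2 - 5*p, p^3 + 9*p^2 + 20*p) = p^2 + 5*p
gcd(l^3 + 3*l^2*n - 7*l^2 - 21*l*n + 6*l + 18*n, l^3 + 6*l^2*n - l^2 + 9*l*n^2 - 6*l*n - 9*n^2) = l^2 + 3*l*n - l - 3*n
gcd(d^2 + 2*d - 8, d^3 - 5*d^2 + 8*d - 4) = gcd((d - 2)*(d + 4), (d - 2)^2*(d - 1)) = d - 2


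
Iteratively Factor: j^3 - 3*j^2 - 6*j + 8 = (j - 4)*(j^2 + j - 2) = (j - 4)*(j + 2)*(j - 1)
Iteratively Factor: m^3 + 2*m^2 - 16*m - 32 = (m + 4)*(m^2 - 2*m - 8) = (m + 2)*(m + 4)*(m - 4)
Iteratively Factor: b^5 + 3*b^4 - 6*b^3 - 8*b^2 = (b + 4)*(b^4 - b^3 - 2*b^2) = (b - 2)*(b + 4)*(b^3 + b^2) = b*(b - 2)*(b + 4)*(b^2 + b) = b*(b - 2)*(b + 1)*(b + 4)*(b)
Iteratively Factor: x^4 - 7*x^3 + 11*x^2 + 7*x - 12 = (x - 1)*(x^3 - 6*x^2 + 5*x + 12) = (x - 1)*(x + 1)*(x^2 - 7*x + 12) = (x - 3)*(x - 1)*(x + 1)*(x - 4)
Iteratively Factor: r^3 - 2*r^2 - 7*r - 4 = (r + 1)*(r^2 - 3*r - 4) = (r - 4)*(r + 1)*(r + 1)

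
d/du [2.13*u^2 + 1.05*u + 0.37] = 4.26*u + 1.05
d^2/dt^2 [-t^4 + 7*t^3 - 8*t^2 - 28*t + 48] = -12*t^2 + 42*t - 16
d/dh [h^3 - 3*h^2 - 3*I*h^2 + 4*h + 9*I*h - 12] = 3*h^2 - 6*h - 6*I*h + 4 + 9*I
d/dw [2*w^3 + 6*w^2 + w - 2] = 6*w^2 + 12*w + 1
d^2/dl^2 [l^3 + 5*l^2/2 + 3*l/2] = 6*l + 5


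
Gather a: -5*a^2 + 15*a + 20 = -5*a^2 + 15*a + 20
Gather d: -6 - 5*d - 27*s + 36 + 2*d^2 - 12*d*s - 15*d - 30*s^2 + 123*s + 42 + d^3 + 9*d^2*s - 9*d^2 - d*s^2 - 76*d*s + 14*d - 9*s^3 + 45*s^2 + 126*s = d^3 + d^2*(9*s - 7) + d*(-s^2 - 88*s - 6) - 9*s^3 + 15*s^2 + 222*s + 72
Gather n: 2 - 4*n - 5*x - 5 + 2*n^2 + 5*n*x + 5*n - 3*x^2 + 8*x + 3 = 2*n^2 + n*(5*x + 1) - 3*x^2 + 3*x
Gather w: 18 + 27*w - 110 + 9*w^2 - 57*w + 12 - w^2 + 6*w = 8*w^2 - 24*w - 80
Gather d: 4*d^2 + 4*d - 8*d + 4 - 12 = 4*d^2 - 4*d - 8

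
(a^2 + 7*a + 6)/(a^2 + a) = (a + 6)/a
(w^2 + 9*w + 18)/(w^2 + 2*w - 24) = (w + 3)/(w - 4)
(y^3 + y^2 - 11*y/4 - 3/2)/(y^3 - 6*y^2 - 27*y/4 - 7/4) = (2*y^2 + y - 6)/(2*y^2 - 13*y - 7)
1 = 1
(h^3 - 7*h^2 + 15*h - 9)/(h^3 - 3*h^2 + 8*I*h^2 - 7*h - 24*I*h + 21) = (h^2 - 4*h + 3)/(h^2 + 8*I*h - 7)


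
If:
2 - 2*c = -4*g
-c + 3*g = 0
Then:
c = 3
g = 1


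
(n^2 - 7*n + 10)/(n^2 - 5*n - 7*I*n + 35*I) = (n - 2)/(n - 7*I)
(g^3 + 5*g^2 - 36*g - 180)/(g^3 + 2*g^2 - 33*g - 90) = (g + 6)/(g + 3)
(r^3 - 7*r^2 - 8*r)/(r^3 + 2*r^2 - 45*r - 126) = r*(r^2 - 7*r - 8)/(r^3 + 2*r^2 - 45*r - 126)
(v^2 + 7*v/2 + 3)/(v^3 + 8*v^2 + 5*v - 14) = (v + 3/2)/(v^2 + 6*v - 7)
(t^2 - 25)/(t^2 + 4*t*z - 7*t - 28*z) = (t^2 - 25)/(t^2 + 4*t*z - 7*t - 28*z)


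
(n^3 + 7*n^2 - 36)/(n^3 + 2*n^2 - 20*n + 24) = (n + 3)/(n - 2)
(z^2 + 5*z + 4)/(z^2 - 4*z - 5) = (z + 4)/(z - 5)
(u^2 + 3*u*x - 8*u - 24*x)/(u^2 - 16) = (u^2 + 3*u*x - 8*u - 24*x)/(u^2 - 16)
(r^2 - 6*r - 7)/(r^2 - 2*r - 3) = (r - 7)/(r - 3)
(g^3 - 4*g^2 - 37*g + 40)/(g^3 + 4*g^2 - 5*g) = (g - 8)/g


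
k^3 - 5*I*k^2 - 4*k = k*(k - 4*I)*(k - I)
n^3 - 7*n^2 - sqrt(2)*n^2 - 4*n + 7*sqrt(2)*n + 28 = (n - 7)*(n - 2*sqrt(2))*(n + sqrt(2))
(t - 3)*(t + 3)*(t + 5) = t^3 + 5*t^2 - 9*t - 45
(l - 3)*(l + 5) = l^2 + 2*l - 15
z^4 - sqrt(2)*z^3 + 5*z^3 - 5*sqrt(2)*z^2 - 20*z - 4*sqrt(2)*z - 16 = (z + 1)*(z + 4)*(z - 2*sqrt(2))*(z + sqrt(2))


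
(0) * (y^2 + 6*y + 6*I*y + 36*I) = 0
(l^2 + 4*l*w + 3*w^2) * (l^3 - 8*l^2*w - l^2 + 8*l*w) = l^5 - 4*l^4*w - l^4 - 29*l^3*w^2 + 4*l^3*w - 24*l^2*w^3 + 29*l^2*w^2 + 24*l*w^3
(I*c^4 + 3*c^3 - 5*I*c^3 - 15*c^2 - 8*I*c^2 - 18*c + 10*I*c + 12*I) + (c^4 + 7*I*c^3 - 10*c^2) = c^4 + I*c^4 + 3*c^3 + 2*I*c^3 - 25*c^2 - 8*I*c^2 - 18*c + 10*I*c + 12*I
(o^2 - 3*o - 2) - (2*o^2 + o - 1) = -o^2 - 4*o - 1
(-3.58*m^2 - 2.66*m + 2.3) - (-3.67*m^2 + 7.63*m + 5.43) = 0.0899999999999999*m^2 - 10.29*m - 3.13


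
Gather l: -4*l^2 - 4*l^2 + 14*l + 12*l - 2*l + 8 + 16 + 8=-8*l^2 + 24*l + 32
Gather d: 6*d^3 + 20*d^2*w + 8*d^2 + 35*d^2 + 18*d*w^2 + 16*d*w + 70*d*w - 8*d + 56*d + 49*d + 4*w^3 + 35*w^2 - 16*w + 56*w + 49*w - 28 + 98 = 6*d^3 + d^2*(20*w + 43) + d*(18*w^2 + 86*w + 97) + 4*w^3 + 35*w^2 + 89*w + 70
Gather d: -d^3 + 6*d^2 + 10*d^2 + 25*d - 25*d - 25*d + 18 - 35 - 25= -d^3 + 16*d^2 - 25*d - 42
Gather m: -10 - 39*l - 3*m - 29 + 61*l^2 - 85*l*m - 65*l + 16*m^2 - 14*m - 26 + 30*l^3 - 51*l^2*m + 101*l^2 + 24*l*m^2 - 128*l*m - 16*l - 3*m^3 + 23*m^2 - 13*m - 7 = 30*l^3 + 162*l^2 - 120*l - 3*m^3 + m^2*(24*l + 39) + m*(-51*l^2 - 213*l - 30) - 72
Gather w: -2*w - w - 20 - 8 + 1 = -3*w - 27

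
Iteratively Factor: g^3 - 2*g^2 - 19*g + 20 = (g + 4)*(g^2 - 6*g + 5) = (g - 1)*(g + 4)*(g - 5)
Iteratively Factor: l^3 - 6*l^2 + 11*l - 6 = (l - 2)*(l^2 - 4*l + 3) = (l - 2)*(l - 1)*(l - 3)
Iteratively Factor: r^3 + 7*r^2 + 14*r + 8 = (r + 2)*(r^2 + 5*r + 4) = (r + 1)*(r + 2)*(r + 4)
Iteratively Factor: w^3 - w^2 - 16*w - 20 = (w + 2)*(w^2 - 3*w - 10) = (w + 2)^2*(w - 5)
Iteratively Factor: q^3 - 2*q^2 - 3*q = (q)*(q^2 - 2*q - 3) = q*(q - 3)*(q + 1)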